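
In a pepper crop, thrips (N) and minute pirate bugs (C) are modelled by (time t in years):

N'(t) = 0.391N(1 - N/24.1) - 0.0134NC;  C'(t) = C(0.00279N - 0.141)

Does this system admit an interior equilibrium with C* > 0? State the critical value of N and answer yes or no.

Threshold N = 50.5; K < 50.5, so no, the predator goes extinct.

The predator equation gives dC/dt > 0 only when N > 0.141/0.00279 = 50.5.
Without the predator, N → K = 24.1. Since 24.1 < 50.5, the predator cannot invade.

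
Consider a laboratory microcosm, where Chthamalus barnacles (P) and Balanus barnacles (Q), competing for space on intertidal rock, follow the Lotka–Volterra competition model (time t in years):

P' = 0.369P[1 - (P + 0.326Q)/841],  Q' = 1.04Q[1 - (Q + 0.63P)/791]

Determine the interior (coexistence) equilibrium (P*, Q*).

P* ≈ 734, Q* ≈ 329

Setting both brackets to zero gives the nullclines P + 0.326Q = 841 and 0.63P + Q = 791.
Substituting Q = 791 - 0.63P into the first: P(1 - 0.326·0.63) = 841 - 0.326·791.
So P* = 583/0.795 = 734, and then Q* = 791 - 0.63·734 = 329.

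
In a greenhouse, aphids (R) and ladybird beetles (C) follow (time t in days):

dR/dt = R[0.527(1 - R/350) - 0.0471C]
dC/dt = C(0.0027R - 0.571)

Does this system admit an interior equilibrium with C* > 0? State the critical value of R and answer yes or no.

The predator equation gives dC/dt > 0 only when R > 0.571/0.0027 = 211.
Without the predator, R → K = 350. Since 350 > 211, the predator can invade and persist.

Threshold R = 211; K > 211, so yes, the predator persists.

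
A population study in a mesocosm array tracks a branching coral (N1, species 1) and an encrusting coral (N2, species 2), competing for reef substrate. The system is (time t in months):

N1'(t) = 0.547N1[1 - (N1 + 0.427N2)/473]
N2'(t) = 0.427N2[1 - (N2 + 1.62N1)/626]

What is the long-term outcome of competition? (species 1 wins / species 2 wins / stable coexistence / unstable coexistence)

Compare the nullcline intercepts: K1/α12 = 473/0.427 = 1110 > K2 = 626; K2/α21 = 626/1.62 = 386 < K1 = 473.
Since the inequalities point opposite ways, species 1 can invade but species 2 cannot.

species 1 excludes species 2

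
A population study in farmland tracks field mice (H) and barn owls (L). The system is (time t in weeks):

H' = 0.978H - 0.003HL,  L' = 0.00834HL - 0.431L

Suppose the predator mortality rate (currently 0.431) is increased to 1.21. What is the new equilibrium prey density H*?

H* ≈ 145

At the interior fixed point, setting dL/dt = 0 with L > 0 fixes H* = (predator death rate)/(HL coefficient) — independent of the other coefficients.
With the change, H* = 1.21/0.00834 = 145; it rises from 51.7.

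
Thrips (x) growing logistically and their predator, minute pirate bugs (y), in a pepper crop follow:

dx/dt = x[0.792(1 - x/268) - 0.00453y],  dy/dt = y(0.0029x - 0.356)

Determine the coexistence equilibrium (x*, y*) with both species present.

x* ≈ 123, y* ≈ 94.8

From dy/dt = 0 with y > 0: 0.0029x* = 0.356, so x* = 123.
Substitute into dx/dt = 0: 0.792(1 - 123/268) = 0.00453y*.
The bracket is 0.542, giving y* = 0.429/0.00453 = 94.8.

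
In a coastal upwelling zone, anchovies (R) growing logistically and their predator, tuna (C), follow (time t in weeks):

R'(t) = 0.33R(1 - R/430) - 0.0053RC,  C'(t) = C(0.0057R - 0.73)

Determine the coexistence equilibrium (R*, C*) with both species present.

From dC/dt = 0 with C > 0: 0.0057R* = 0.73, so R* = 128.
Substitute into dR/dt = 0: 0.33(1 - 128/430) = 0.0053C*.
The bracket is 0.702, giving C* = 0.232/0.0053 = 43.7.

R* ≈ 128, C* ≈ 43.7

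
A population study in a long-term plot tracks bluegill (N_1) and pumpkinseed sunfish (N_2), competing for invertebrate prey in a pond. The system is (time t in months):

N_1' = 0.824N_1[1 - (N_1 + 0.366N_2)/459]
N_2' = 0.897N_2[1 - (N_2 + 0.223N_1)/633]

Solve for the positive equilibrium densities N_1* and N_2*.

Setting both brackets to zero gives the nullclines N_1 + 0.366N_2 = 459 and 0.223N_1 + N_2 = 633.
Substituting N_2 = 633 - 0.223N_1 into the first: N_1(1 - 0.366·0.223) = 459 - 0.366·633.
So N_1* = 227/0.918 = 248, and then N_2* = 633 - 0.223·248 = 578.

N_1* ≈ 248, N_2* ≈ 578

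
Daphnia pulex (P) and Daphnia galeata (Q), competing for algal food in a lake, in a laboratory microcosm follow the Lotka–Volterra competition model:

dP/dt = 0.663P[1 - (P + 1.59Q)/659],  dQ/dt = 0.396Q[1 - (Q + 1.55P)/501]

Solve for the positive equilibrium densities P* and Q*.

P* ≈ 94, Q* ≈ 355

Setting both brackets to zero gives the nullclines P + 1.59Q = 659 and 1.55P + Q = 501.
Substituting Q = 501 - 1.55P into the first: P(1 - 1.59·1.55) = 659 - 1.59·501.
So P* = -138/-1.46 = 94, and then Q* = 501 - 1.55·94 = 355.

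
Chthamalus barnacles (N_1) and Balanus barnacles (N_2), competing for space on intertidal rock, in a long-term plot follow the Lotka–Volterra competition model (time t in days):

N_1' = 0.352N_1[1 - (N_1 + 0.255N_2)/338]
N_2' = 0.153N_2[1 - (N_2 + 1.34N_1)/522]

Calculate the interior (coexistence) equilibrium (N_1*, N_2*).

Setting both brackets to zero gives the nullclines N_1 + 0.255N_2 = 338 and 1.34N_1 + N_2 = 522.
Substituting N_2 = 522 - 1.34N_1 into the first: N_1(1 - 0.255·1.34) = 338 - 0.255·522.
So N_1* = 205/0.658 = 311, and then N_2* = 522 - 1.34·311 = 105.

N_1* ≈ 311, N_2* ≈ 105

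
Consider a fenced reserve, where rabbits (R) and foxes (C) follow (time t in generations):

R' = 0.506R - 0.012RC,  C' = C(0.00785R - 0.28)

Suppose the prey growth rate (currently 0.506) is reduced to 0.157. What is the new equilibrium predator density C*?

C* ≈ 13.1

At the interior fixed point, setting dR/dt = 0 with R > 0 fixes C* = (prey growth rate)/(RC coefficient) — independent of the other coefficients.
With the change, C* = 0.157/0.012 = 13.1; it falls from 42.2.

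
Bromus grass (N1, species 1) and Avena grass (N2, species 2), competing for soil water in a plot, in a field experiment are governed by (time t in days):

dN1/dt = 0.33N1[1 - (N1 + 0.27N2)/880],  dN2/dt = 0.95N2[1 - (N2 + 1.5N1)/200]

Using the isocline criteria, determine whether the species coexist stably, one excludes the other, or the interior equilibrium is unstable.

species 1 excludes species 2

Compare the nullcline intercepts: K1/α12 = 880/0.27 = 3260 > K2 = 200; K2/α21 = 200/1.5 = 133 < K1 = 880.
Since the inequalities point opposite ways, species 1 can invade but species 2 cannot.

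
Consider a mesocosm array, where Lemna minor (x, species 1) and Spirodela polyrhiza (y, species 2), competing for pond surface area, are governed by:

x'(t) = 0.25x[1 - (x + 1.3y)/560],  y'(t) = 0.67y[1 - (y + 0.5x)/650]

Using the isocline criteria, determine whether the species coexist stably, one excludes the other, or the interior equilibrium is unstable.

species 2 excludes species 1

Compare the nullcline intercepts: K1/α12 = 560/1.3 = 431 < K2 = 650; K2/α21 = 650/0.5 = 1300 > K1 = 560.
Since the inequalities point opposite ways, species 2 can invade but species 1 cannot.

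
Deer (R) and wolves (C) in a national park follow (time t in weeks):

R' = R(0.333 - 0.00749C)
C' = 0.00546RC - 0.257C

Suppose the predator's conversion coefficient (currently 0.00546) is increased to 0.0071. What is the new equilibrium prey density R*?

R* ≈ 36.2

At the interior fixed point, setting dC/dt = 0 with C > 0 fixes R* = (predator death rate)/(RC coefficient) — independent of the other coefficients.
With the change, R* = 0.257/0.0071 = 36.2; it falls from 47.1.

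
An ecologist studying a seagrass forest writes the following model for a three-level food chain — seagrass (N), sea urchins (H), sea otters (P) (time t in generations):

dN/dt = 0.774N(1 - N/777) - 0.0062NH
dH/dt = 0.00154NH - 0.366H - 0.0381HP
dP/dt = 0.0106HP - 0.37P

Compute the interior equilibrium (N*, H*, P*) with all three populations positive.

From dP/dt = 0: 0.0106H* = 0.37, so H* = 34.9.
From dN/dt = 0: 0.774(1 - N*/777) = 0.0062·34.9, giving N* = 777·(1 - 0.28) = 560.
From dH/dt = 0: 0.00154·560 - 0.366 = 0.0381P*, so P* = 0.496/0.0381 = 13.

N* ≈ 560, H* ≈ 34.9, P* ≈ 13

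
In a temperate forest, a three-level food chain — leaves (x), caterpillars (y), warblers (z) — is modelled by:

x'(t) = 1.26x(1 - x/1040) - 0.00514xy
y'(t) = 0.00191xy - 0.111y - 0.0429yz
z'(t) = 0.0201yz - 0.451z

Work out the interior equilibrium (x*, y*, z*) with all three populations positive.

From dz/dt = 0: 0.0201y* = 0.451, so y* = 22.4.
From dx/dt = 0: 1.26(1 - x*/1040) = 0.00514·22.4, giving x* = 1040·(1 - 0.0915) = 945.
From dy/dt = 0: 0.00191·945 - 0.111 = 0.0429z*, so z* = 1.69/0.0429 = 39.5.

x* ≈ 945, y* ≈ 22.4, z* ≈ 39.5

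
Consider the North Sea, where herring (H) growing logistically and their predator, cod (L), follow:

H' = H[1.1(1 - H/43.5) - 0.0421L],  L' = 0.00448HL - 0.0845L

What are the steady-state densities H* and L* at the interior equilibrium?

H* ≈ 18.9, L* ≈ 14.8

From dL/dt = 0 with L > 0: 0.00448H* = 0.0845, so H* = 18.9.
Substitute into dH/dt = 0: 1.1(1 - 18.9/43.5) = 0.0421L*.
The bracket is 0.566, giving L* = 0.623/0.0421 = 14.8.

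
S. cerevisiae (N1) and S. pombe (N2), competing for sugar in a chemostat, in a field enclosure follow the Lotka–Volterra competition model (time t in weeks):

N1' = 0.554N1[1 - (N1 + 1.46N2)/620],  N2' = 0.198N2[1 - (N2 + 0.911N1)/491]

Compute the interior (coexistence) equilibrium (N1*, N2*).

N1* ≈ 293, N2* ≈ 224

Setting both brackets to zero gives the nullclines N1 + 1.46N2 = 620 and 0.911N1 + N2 = 491.
Substituting N2 = 491 - 0.911N1 into the first: N1(1 - 1.46·0.911) = 620 - 1.46·491.
So N1* = -96.9/-0.33 = 293, and then N2* = 491 - 0.911·293 = 224.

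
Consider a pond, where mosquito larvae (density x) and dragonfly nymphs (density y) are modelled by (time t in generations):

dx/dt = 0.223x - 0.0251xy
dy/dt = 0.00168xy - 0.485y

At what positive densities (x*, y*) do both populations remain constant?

x* ≈ 289, y* ≈ 8.88

Set dy/dt = 0 with y > 0: 0.00168x - 0.485 = 0, so x* = 0.485/0.00168 = 289.
Set dx/dt = 0 with x > 0: 0.223 - 0.0251y = 0, so y* = 0.223/0.0251 = 8.88.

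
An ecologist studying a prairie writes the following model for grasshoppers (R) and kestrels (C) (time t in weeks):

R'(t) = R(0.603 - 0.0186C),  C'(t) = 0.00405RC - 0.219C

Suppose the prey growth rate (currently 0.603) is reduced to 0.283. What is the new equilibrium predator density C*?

C* ≈ 15.2

At the interior fixed point, setting dR/dt = 0 with R > 0 fixes C* = (prey growth rate)/(RC coefficient) — independent of the other coefficients.
With the change, C* = 0.283/0.0186 = 15.2; it falls from 32.4.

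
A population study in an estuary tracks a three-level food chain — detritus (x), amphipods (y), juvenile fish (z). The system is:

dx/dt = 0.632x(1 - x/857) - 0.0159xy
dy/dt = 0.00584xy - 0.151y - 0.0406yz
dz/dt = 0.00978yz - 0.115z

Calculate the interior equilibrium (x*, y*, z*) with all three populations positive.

x* ≈ 603, y* ≈ 11.8, z* ≈ 83.1

From dz/dt = 0: 0.00978y* = 0.115, so y* = 11.8.
From dx/dt = 0: 0.632(1 - x*/857) = 0.0159·11.8, giving x* = 857·(1 - 0.296) = 603.
From dy/dt = 0: 0.00584·603 - 0.151 = 0.0406z*, so z* = 3.37/0.0406 = 83.1.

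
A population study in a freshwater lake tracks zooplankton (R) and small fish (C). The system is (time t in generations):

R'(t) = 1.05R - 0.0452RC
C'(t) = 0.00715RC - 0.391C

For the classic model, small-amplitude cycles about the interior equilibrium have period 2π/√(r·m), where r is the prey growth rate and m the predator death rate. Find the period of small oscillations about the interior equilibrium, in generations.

T ≈ 9.81 generations

Here r = 1.05 and m = 0.391, so r·m = 0.411.
ω = √0.411 = 0.641 per generation, hence T = 2π/ω ≈ 9.81 generations.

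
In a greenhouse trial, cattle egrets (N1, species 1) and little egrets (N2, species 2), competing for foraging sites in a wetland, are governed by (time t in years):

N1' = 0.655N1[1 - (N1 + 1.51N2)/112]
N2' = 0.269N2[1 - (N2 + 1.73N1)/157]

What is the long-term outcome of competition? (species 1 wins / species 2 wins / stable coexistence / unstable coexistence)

unstable coexistence (outcome depends on initial conditions)

Compare the nullcline intercepts: K1/α12 = 112/1.51 = 74.2 < K2 = 157; K2/α21 = 157/1.73 = 90.8 < K1 = 112.
Since both are reversed, neither can invade when rare; the interior point is a saddle.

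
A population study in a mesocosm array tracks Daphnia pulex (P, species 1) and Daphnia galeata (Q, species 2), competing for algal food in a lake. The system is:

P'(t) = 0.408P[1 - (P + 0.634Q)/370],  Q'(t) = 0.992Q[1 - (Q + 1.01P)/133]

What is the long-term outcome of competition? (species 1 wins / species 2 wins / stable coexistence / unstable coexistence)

species 1 excludes species 2

Compare the nullcline intercepts: K1/α12 = 370/0.634 = 584 > K2 = 133; K2/α21 = 133/1.01 = 132 < K1 = 370.
Since the inequalities point opposite ways, species 1 can invade but species 2 cannot.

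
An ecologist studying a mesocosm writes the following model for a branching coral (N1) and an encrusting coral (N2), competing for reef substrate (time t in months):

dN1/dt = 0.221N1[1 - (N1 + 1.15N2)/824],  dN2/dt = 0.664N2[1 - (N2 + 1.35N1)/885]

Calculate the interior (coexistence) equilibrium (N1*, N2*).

N1* ≈ 351, N2* ≈ 412

Setting both brackets to zero gives the nullclines N1 + 1.15N2 = 824 and 1.35N1 + N2 = 885.
Substituting N2 = 885 - 1.35N1 into the first: N1(1 - 1.15·1.35) = 824 - 1.15·885.
So N1* = -194/-0.552 = 351, and then N2* = 885 - 1.35·351 = 412.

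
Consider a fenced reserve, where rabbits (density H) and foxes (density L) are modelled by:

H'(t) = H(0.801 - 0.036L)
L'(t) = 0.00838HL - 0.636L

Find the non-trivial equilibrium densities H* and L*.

H* ≈ 75.9, L* ≈ 22.3

Set dL/dt = 0 with L > 0: 0.00838H - 0.636 = 0, so H* = 0.636/0.00838 = 75.9.
Set dH/dt = 0 with H > 0: 0.801 - 0.036L = 0, so L* = 0.801/0.036 = 22.3.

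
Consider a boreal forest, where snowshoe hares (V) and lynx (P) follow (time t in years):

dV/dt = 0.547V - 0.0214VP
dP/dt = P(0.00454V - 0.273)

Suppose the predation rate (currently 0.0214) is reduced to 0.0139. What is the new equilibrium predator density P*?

At the interior fixed point, setting dV/dt = 0 with V > 0 fixes P* = (prey growth rate)/(VP coefficient) — independent of the other coefficients.
With the change, P* = 0.547/0.0139 = 39.4; it rises from 25.6.

P* ≈ 39.4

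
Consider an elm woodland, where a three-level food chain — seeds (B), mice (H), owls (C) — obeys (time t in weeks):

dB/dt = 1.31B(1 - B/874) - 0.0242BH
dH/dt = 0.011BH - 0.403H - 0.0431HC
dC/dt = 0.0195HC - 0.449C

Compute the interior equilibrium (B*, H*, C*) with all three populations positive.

From dC/dt = 0: 0.0195H* = 0.449, so H* = 23.
From dB/dt = 0: 1.31(1 - B*/874) = 0.0242·23, giving B* = 874·(1 - 0.425) = 502.
From dH/dt = 0: 0.011·502 - 0.403 = 0.0431C*, so C* = 5.12/0.0431 = 119.

B* ≈ 502, H* ≈ 23, C* ≈ 119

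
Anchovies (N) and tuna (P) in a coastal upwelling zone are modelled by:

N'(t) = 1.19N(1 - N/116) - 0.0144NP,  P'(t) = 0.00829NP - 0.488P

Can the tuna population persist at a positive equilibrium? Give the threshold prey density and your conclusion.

The predator equation gives dP/dt > 0 only when N > 0.488/0.00829 = 58.9.
Without the predator, N → K = 116. Since 116 > 58.9, the predator can invade and persist.

Threshold N = 58.9; K > 58.9, so yes, the predator persists.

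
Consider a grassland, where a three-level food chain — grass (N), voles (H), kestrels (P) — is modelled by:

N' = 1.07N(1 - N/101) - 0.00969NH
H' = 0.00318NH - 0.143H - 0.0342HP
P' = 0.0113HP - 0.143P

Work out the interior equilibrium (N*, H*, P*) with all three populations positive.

N* ≈ 89.4, H* ≈ 12.7, P* ≈ 4.13

From dP/dt = 0: 0.0113H* = 0.143, so H* = 12.7.
From dN/dt = 0: 1.07(1 - N*/101) = 0.00969·12.7, giving N* = 101·(1 - 0.115) = 89.4.
From dH/dt = 0: 0.00318·89.4 - 0.143 = 0.0342P*, so P* = 0.141/0.0342 = 4.13.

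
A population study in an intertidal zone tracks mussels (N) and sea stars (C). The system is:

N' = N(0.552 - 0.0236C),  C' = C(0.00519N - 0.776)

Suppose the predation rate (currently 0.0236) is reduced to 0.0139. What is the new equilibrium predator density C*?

C* ≈ 39.7

At the interior fixed point, setting dN/dt = 0 with N > 0 fixes C* = (prey growth rate)/(NC coefficient) — independent of the other coefficients.
With the change, C* = 0.552/0.0139 = 39.7; it rises from 23.4.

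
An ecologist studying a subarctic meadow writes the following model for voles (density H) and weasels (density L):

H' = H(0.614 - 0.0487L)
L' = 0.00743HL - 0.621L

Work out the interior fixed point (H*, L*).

Set dL/dt = 0 with L > 0: 0.00743H - 0.621 = 0, so H* = 0.621/0.00743 = 83.6.
Set dH/dt = 0 with H > 0: 0.614 - 0.0487L = 0, so L* = 0.614/0.0487 = 12.6.

H* ≈ 83.6, L* ≈ 12.6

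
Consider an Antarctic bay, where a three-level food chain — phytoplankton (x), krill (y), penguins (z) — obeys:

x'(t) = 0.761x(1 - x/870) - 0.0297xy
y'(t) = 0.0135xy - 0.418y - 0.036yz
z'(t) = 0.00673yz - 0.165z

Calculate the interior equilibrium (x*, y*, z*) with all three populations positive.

From dz/dt = 0: 0.00673y* = 0.165, so y* = 24.5.
From dx/dt = 0: 0.761(1 - x*/870) = 0.0297·24.5, giving x* = 870·(1 - 0.957) = 37.5.
From dy/dt = 0: 0.0135·37.5 - 0.418 = 0.036z*, so z* = 0.0889/0.036 = 2.47.

x* ≈ 37.5, y* ≈ 24.5, z* ≈ 2.47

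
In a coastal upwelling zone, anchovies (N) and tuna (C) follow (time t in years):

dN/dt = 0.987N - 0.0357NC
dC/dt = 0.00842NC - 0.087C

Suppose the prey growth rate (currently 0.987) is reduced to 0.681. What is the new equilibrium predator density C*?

At the interior fixed point, setting dN/dt = 0 with N > 0 fixes C* = (prey growth rate)/(NC coefficient) — independent of the other coefficients.
With the change, C* = 0.681/0.0357 = 19.1; it falls from 27.6.

C* ≈ 19.1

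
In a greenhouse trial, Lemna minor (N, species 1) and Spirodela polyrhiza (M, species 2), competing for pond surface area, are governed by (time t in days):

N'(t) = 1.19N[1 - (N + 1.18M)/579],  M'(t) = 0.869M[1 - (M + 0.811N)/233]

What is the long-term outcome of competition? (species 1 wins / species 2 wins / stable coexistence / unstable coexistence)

species 1 excludes species 2

Compare the nullcline intercepts: K1/α12 = 579/1.18 = 491 > K2 = 233; K2/α21 = 233/0.811 = 287 < K1 = 579.
Since the inequalities point opposite ways, species 1 can invade but species 2 cannot.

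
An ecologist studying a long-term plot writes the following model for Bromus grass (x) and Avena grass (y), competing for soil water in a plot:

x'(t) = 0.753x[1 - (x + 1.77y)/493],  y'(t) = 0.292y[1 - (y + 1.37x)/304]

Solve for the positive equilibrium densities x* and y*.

x* ≈ 31.6, y* ≈ 261

Setting both brackets to zero gives the nullclines x + 1.77y = 493 and 1.37x + y = 304.
Substituting y = 304 - 1.37x into the first: x(1 - 1.77·1.37) = 493 - 1.77·304.
So x* = -45.1/-1.42 = 31.6, and then y* = 304 - 1.37·31.6 = 261.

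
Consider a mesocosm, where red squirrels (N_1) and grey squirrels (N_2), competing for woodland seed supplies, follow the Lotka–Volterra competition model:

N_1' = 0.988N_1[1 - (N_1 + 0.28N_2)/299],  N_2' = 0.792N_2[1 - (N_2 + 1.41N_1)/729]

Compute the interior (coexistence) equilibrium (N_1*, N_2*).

N_1* ≈ 157, N_2* ≈ 508

Setting both brackets to zero gives the nullclines N_1 + 0.28N_2 = 299 and 1.41N_1 + N_2 = 729.
Substituting N_2 = 729 - 1.41N_1 into the first: N_1(1 - 0.28·1.41) = 299 - 0.28·729.
So N_1* = 94.9/0.605 = 157, and then N_2* = 729 - 1.41·157 = 508.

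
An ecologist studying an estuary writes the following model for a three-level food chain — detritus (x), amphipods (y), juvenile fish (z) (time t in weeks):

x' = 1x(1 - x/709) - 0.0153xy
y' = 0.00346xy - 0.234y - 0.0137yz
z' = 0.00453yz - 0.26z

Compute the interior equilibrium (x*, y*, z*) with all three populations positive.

From dz/dt = 0: 0.00453y* = 0.26, so y* = 57.4.
From dx/dt = 0: 1(1 - x*/709) = 0.0153·57.4, giving x* = 709·(1 - 0.878) = 86.4.
From dy/dt = 0: 0.00346·86.4 - 0.234 = 0.0137z*, so z* = 0.0649/0.0137 = 4.74.

x* ≈ 86.4, y* ≈ 57.4, z* ≈ 4.74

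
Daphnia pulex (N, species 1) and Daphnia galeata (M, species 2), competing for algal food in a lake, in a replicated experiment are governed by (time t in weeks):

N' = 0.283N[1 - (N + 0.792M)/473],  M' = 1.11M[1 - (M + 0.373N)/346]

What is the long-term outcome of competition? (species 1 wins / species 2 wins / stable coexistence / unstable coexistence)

stable coexistence

Compare the nullcline intercepts: K1/α12 = 473/0.792 = 597 > K2 = 346; K2/α21 = 346/0.373 = 928 > K1 = 473.
Since both inequalities hold, each species can invade when rare, so the interior equilibrium is stable.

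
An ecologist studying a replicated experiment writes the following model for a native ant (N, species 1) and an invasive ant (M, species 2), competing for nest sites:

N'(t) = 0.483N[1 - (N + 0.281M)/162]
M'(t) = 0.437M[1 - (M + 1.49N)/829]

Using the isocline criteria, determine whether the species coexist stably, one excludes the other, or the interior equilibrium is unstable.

Compare the nullcline intercepts: K1/α12 = 162/0.281 = 577 < K2 = 829; K2/α21 = 829/1.49 = 556 > K1 = 162.
Since the inequalities point opposite ways, species 2 can invade but species 1 cannot.

species 2 excludes species 1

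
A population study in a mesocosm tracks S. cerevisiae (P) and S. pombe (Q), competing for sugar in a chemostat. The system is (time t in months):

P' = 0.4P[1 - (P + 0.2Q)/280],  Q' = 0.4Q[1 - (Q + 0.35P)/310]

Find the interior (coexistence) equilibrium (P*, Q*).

P* ≈ 234, Q* ≈ 228

Setting both brackets to zero gives the nullclines P + 0.2Q = 280 and 0.35P + Q = 310.
Substituting Q = 310 - 0.35P into the first: P(1 - 0.2·0.35) = 280 - 0.2·310.
So P* = 218/0.93 = 234, and then Q* = 310 - 0.35·234 = 228.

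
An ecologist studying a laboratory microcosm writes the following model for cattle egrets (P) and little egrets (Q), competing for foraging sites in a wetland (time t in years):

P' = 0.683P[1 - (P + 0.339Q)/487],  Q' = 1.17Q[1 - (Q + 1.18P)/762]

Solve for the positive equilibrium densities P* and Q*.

Setting both brackets to zero gives the nullclines P + 0.339Q = 487 and 1.18P + Q = 762.
Substituting Q = 762 - 1.18P into the first: P(1 - 0.339·1.18) = 487 - 0.339·762.
So P* = 229/0.6 = 381, and then Q* = 762 - 1.18·381 = 312.

P* ≈ 381, Q* ≈ 312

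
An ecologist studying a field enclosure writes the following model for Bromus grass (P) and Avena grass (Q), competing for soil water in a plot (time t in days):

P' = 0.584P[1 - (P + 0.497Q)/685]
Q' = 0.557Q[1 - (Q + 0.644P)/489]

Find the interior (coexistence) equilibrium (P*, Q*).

Setting both brackets to zero gives the nullclines P + 0.497Q = 685 and 0.644P + Q = 489.
Substituting Q = 489 - 0.644P into the first: P(1 - 0.497·0.644) = 685 - 0.497·489.
So P* = 442/0.68 = 650, and then Q* = 489 - 0.644·650 = 70.4.

P* ≈ 650, Q* ≈ 70.4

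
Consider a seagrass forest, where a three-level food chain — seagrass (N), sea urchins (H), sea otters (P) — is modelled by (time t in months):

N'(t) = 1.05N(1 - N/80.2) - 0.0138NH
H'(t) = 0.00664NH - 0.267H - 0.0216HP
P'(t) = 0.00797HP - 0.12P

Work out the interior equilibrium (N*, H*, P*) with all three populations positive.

N* ≈ 64.3, H* ≈ 15.1, P* ≈ 7.41

From dP/dt = 0: 0.00797H* = 0.12, so H* = 15.1.
From dN/dt = 0: 1.05(1 - N*/80.2) = 0.0138·15.1, giving N* = 80.2·(1 - 0.198) = 64.3.
From dH/dt = 0: 0.00664·64.3 - 0.267 = 0.0216P*, so P* = 0.16/0.0216 = 7.41.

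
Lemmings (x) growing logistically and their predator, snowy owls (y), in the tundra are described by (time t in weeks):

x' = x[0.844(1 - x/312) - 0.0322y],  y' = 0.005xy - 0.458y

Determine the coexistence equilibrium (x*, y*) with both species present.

From dy/dt = 0 with y > 0: 0.005x* = 0.458, so x* = 91.6.
Substitute into dx/dt = 0: 0.844(1 - 91.6/312) = 0.0322y*.
The bracket is 0.706, giving y* = 0.596/0.0322 = 18.5.

x* ≈ 91.6, y* ≈ 18.5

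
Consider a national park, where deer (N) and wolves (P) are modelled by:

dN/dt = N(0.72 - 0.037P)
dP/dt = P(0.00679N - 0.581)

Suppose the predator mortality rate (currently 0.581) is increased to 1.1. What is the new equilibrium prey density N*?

At the interior fixed point, setting dP/dt = 0 with P > 0 fixes N* = (predator death rate)/(NP coefficient) — independent of the other coefficients.
With the change, N* = 1.1/0.00679 = 162; it rises from 85.6.

N* ≈ 162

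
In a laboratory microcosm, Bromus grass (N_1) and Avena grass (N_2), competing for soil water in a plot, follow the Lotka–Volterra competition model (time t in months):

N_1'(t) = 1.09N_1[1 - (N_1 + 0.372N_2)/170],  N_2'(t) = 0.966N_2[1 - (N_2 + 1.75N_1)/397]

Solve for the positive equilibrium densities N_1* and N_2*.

Setting both brackets to zero gives the nullclines N_1 + 0.372N_2 = 170 and 1.75N_1 + N_2 = 397.
Substituting N_2 = 397 - 1.75N_1 into the first: N_1(1 - 0.372·1.75) = 170 - 0.372·397.
So N_1* = 22.3/0.349 = 63.9, and then N_2* = 397 - 1.75·63.9 = 285.

N_1* ≈ 63.9, N_2* ≈ 285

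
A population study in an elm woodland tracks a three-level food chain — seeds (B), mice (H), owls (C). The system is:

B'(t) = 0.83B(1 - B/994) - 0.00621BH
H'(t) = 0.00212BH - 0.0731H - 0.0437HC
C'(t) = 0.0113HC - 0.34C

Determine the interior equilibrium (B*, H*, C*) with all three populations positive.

B* ≈ 770, H* ≈ 30.1, C* ≈ 35.7

From dC/dt = 0: 0.0113H* = 0.34, so H* = 30.1.
From dB/dt = 0: 0.83(1 - B*/994) = 0.00621·30.1, giving B* = 994·(1 - 0.225) = 770.
From dH/dt = 0: 0.00212·770 - 0.0731 = 0.0437C*, so C* = 1.56/0.0437 = 35.7.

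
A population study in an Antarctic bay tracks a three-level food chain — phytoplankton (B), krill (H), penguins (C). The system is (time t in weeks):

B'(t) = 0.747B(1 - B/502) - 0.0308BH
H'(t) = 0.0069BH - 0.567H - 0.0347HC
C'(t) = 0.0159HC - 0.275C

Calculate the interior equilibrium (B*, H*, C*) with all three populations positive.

B* ≈ 144, H* ≈ 17.3, C* ≈ 12.3

From dC/dt = 0: 0.0159H* = 0.275, so H* = 17.3.
From dB/dt = 0: 0.747(1 - B*/502) = 0.0308·17.3, giving B* = 502·(1 - 0.713) = 144.
From dH/dt = 0: 0.0069·144 - 0.567 = 0.0347C*, so C* = 0.427/0.0347 = 12.3.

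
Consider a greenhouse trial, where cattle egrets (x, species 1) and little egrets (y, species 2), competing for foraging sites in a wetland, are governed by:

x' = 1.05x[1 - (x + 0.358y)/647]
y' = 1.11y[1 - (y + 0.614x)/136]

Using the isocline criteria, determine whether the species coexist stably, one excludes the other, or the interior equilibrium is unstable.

Compare the nullcline intercepts: K1/α12 = 647/0.358 = 1810 > K2 = 136; K2/α21 = 136/0.614 = 221 < K1 = 647.
Since the inequalities point opposite ways, species 1 can invade but species 2 cannot.

species 1 excludes species 2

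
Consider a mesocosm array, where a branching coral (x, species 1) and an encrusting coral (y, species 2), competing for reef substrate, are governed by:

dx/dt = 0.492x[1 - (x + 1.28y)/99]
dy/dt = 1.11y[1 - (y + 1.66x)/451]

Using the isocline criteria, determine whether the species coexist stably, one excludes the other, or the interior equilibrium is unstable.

species 2 excludes species 1

Compare the nullcline intercepts: K1/α12 = 99/1.28 = 77.3 < K2 = 451; K2/α21 = 451/1.66 = 272 > K1 = 99.
Since the inequalities point opposite ways, species 2 can invade but species 1 cannot.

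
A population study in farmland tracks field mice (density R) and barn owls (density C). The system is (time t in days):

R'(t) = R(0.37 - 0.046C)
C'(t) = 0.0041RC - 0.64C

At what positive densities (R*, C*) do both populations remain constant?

R* ≈ 156, C* ≈ 8.04

Set dC/dt = 0 with C > 0: 0.0041R - 0.64 = 0, so R* = 0.64/0.0041 = 156.
Set dR/dt = 0 with R > 0: 0.37 - 0.046C = 0, so C* = 0.37/0.046 = 8.04.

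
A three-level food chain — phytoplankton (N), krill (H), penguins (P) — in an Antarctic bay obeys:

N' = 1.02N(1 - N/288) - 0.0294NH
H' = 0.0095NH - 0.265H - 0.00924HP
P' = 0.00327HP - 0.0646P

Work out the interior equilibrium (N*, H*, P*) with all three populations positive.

From dP/dt = 0: 0.00327H* = 0.0646, so H* = 19.8.
From dN/dt = 0: 1.02(1 - N*/288) = 0.0294·19.8, giving N* = 288·(1 - 0.569) = 124.
From dH/dt = 0: 0.0095·124 - 0.265 = 0.00924P*, so P* = 0.913/0.00924 = 98.8.

N* ≈ 124, H* ≈ 19.8, P* ≈ 98.8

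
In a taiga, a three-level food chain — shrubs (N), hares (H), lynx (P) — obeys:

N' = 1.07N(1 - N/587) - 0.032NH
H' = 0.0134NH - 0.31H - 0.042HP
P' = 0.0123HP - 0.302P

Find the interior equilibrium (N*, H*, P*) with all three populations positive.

N* ≈ 156, H* ≈ 24.6, P* ≈ 42.4

From dP/dt = 0: 0.0123H* = 0.302, so H* = 24.6.
From dN/dt = 0: 1.07(1 - N*/587) = 0.032·24.6, giving N* = 587·(1 - 0.734) = 156.
From dH/dt = 0: 0.0134·156 - 0.31 = 0.042P*, so P* = 1.78/0.042 = 42.4.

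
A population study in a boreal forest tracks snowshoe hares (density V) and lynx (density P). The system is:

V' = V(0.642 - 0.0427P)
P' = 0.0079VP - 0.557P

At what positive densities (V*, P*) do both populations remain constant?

Set dP/dt = 0 with P > 0: 0.0079V - 0.557 = 0, so V* = 0.557/0.0079 = 70.5.
Set dV/dt = 0 with V > 0: 0.642 - 0.0427P = 0, so P* = 0.642/0.0427 = 15.

V* ≈ 70.5, P* ≈ 15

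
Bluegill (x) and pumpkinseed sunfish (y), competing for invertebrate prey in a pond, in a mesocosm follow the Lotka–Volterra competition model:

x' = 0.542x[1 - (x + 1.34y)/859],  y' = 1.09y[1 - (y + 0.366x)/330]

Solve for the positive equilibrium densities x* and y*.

Setting both brackets to zero gives the nullclines x + 1.34y = 859 and 0.366x + y = 330.
Substituting y = 330 - 0.366x into the first: x(1 - 1.34·0.366) = 859 - 1.34·330.
So x* = 417/0.51 = 818, and then y* = 330 - 0.366·818 = 30.6.

x* ≈ 818, y* ≈ 30.6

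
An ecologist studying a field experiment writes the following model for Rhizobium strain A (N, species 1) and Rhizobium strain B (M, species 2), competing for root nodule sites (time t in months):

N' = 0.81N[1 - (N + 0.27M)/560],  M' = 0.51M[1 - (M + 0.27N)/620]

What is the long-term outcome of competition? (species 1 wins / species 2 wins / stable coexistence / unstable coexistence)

stable coexistence

Compare the nullcline intercepts: K1/α12 = 560/0.27 = 2070 > K2 = 620; K2/α21 = 620/0.27 = 2300 > K1 = 560.
Since both inequalities hold, each species can invade when rare, so the interior equilibrium is stable.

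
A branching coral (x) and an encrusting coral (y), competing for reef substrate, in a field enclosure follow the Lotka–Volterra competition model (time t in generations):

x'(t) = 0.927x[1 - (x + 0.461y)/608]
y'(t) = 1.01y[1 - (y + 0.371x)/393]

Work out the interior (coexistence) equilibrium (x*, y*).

Setting both brackets to zero gives the nullclines x + 0.461y = 608 and 0.371x + y = 393.
Substituting y = 393 - 0.371x into the first: x(1 - 0.461·0.371) = 608 - 0.461·393.
So x* = 427/0.829 = 515, and then y* = 393 - 0.371·515 = 202.

x* ≈ 515, y* ≈ 202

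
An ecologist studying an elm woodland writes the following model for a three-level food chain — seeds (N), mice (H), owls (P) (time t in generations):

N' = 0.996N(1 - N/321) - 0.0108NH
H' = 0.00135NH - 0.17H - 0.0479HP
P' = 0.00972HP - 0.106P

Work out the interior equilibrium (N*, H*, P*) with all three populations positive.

N* ≈ 283, H* ≈ 10.9, P* ≈ 4.43

From dP/dt = 0: 0.00972H* = 0.106, so H* = 10.9.
From dN/dt = 0: 0.996(1 - N*/321) = 0.0108·10.9, giving N* = 321·(1 - 0.118) = 283.
From dH/dt = 0: 0.00135·283 - 0.17 = 0.0479P*, so P* = 0.212/0.0479 = 4.43.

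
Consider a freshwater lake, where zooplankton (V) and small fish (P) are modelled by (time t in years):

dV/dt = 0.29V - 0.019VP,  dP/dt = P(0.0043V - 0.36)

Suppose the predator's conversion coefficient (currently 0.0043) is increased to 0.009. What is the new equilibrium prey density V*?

At the interior fixed point, setting dP/dt = 0 with P > 0 fixes V* = (predator death rate)/(VP coefficient) — independent of the other coefficients.
With the change, V* = 0.36/0.009 = 40; it falls from 83.7.

V* ≈ 40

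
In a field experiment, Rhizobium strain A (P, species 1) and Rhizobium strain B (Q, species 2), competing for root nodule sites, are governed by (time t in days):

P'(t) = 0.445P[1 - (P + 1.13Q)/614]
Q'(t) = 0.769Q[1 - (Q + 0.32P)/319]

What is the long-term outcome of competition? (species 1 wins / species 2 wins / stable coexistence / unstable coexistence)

Compare the nullcline intercepts: K1/α12 = 614/1.13 = 543 > K2 = 319; K2/α21 = 319/0.32 = 997 > K1 = 614.
Since both inequalities hold, each species can invade when rare, so the interior equilibrium is stable.

stable coexistence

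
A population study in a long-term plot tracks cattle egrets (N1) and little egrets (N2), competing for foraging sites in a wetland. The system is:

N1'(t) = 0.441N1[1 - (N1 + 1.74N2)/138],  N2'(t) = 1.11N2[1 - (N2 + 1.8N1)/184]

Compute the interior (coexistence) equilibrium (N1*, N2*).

N1* ≈ 85.4, N2* ≈ 30.2

Setting both brackets to zero gives the nullclines N1 + 1.74N2 = 138 and 1.8N1 + N2 = 184.
Substituting N2 = 184 - 1.8N1 into the first: N1(1 - 1.74·1.8) = 138 - 1.74·184.
So N1* = -182/-2.13 = 85.4, and then N2* = 184 - 1.8·85.4 = 30.2.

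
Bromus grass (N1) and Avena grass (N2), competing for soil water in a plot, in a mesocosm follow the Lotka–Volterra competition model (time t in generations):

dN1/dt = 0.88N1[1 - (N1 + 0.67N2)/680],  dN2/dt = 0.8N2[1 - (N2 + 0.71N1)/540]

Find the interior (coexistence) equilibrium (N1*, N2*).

Setting both brackets to zero gives the nullclines N1 + 0.67N2 = 680 and 0.71N1 + N2 = 540.
Substituting N2 = 540 - 0.71N1 into the first: N1(1 - 0.67·0.71) = 680 - 0.67·540.
So N1* = 318/0.524 = 607, and then N2* = 540 - 0.71·607 = 109.

N1* ≈ 607, N2* ≈ 109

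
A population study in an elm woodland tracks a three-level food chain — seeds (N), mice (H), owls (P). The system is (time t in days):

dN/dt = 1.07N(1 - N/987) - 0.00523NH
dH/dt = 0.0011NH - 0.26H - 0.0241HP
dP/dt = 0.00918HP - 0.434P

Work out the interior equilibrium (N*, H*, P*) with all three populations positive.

N* ≈ 759, H* ≈ 47.3, P* ≈ 23.9

From dP/dt = 0: 0.00918H* = 0.434, so H* = 47.3.
From dN/dt = 0: 1.07(1 - N*/987) = 0.00523·47.3, giving N* = 987·(1 - 0.231) = 759.
From dH/dt = 0: 0.0011·759 - 0.26 = 0.0241P*, so P* = 0.575/0.0241 = 23.9.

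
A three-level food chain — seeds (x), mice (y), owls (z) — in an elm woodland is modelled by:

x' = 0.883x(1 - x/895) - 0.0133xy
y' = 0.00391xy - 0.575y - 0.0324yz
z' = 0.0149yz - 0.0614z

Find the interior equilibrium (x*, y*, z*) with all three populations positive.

x* ≈ 839, y* ≈ 4.12, z* ≈ 83.6

From dz/dt = 0: 0.0149y* = 0.0614, so y* = 4.12.
From dx/dt = 0: 0.883(1 - x*/895) = 0.0133·4.12, giving x* = 895·(1 - 0.0621) = 839.
From dy/dt = 0: 0.00391·839 - 0.575 = 0.0324z*, so z* = 2.71/0.0324 = 83.6.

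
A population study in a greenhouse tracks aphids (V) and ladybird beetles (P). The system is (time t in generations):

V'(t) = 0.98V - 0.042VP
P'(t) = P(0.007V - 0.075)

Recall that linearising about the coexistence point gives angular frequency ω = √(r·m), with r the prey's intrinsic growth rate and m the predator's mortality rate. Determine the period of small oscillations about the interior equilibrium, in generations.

T ≈ 23.2 generations

Here r = 0.98 and m = 0.075, so r·m = 0.0735.
ω = √0.0735 = 0.271 per generation, hence T = 2π/ω ≈ 23.2 generations.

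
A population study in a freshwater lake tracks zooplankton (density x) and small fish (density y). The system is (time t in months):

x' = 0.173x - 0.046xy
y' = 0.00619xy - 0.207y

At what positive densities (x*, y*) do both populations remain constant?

Set dy/dt = 0 with y > 0: 0.00619x - 0.207 = 0, so x* = 0.207/0.00619 = 33.4.
Set dx/dt = 0 with x > 0: 0.173 - 0.046y = 0, so y* = 0.173/0.046 = 3.76.

x* ≈ 33.4, y* ≈ 3.76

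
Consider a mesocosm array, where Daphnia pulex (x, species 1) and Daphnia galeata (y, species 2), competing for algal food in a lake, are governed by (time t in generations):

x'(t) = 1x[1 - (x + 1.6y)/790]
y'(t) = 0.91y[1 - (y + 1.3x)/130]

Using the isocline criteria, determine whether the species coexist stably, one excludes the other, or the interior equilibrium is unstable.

species 1 excludes species 2

Compare the nullcline intercepts: K1/α12 = 790/1.6 = 494 > K2 = 130; K2/α21 = 130/1.3 = 100 < K1 = 790.
Since the inequalities point opposite ways, species 1 can invade but species 2 cannot.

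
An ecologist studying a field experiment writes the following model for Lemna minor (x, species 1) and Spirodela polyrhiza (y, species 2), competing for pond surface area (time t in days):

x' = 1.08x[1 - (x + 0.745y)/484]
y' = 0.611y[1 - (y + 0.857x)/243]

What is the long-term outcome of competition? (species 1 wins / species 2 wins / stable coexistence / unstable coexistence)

species 1 excludes species 2

Compare the nullcline intercepts: K1/α12 = 484/0.745 = 650 > K2 = 243; K2/α21 = 243/0.857 = 284 < K1 = 484.
Since the inequalities point opposite ways, species 1 can invade but species 2 cannot.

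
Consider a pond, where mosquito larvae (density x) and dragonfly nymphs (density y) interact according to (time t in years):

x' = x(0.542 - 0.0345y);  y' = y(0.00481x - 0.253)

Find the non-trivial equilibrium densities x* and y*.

x* ≈ 52.6, y* ≈ 15.7

Set dy/dt = 0 with y > 0: 0.00481x - 0.253 = 0, so x* = 0.253/0.00481 = 52.6.
Set dx/dt = 0 with x > 0: 0.542 - 0.0345y = 0, so y* = 0.542/0.0345 = 15.7.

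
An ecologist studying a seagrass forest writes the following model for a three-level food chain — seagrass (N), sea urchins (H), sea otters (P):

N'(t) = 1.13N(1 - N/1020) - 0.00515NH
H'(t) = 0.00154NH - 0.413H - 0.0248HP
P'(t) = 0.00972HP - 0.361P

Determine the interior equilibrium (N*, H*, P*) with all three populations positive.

N* ≈ 847, H* ≈ 37.1, P* ≈ 36

From dP/dt = 0: 0.00972H* = 0.361, so H* = 37.1.
From dN/dt = 0: 1.13(1 - N*/1020) = 0.00515·37.1, giving N* = 1020·(1 - 0.169) = 847.
From dH/dt = 0: 0.00154·847 - 0.413 = 0.0248P*, so P* = 0.892/0.0248 = 36.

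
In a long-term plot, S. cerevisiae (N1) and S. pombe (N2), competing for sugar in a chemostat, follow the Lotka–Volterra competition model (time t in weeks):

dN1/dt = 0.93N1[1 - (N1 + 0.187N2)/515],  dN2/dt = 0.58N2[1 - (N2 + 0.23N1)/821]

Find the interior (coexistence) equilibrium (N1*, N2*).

N1* ≈ 378, N2* ≈ 734

Setting both brackets to zero gives the nullclines N1 + 0.187N2 = 515 and 0.23N1 + N2 = 821.
Substituting N2 = 821 - 0.23N1 into the first: N1(1 - 0.187·0.23) = 515 - 0.187·821.
So N1* = 361/0.957 = 378, and then N2* = 821 - 0.23·378 = 734.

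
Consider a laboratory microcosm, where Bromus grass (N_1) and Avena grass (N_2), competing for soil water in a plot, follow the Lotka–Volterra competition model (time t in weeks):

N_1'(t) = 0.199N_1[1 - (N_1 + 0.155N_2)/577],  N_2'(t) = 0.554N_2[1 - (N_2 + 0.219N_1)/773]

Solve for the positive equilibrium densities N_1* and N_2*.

N_1* ≈ 473, N_2* ≈ 669

Setting both brackets to zero gives the nullclines N_1 + 0.155N_2 = 577 and 0.219N_1 + N_2 = 773.
Substituting N_2 = 773 - 0.219N_1 into the first: N_1(1 - 0.155·0.219) = 577 - 0.155·773.
So N_1* = 457/0.966 = 473, and then N_2* = 773 - 0.219·473 = 669.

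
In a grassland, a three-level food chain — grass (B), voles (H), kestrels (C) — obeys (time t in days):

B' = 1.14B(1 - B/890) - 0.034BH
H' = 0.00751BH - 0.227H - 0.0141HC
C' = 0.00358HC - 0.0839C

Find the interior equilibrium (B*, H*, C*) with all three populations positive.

B* ≈ 268, H* ≈ 23.4, C* ≈ 127

From dC/dt = 0: 0.00358H* = 0.0839, so H* = 23.4.
From dB/dt = 0: 1.14(1 - B*/890) = 0.034·23.4, giving B* = 890·(1 - 0.699) = 268.
From dH/dt = 0: 0.00751·268 - 0.227 = 0.0141C*, so C* = 1.79/0.0141 = 127.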